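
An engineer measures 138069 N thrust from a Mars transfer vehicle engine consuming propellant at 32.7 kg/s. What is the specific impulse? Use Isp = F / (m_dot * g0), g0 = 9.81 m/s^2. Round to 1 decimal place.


Step 1: m_dot * g0 = 32.7 * 9.81 = 320.79
Step 2: Isp = 138069 / 320.79 = 430.4 s

430.4


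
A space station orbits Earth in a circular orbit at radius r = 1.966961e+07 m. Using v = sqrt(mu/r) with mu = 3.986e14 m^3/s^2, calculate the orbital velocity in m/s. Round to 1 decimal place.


Step 1: mu / r = 3.986e14 / 1.966961e+07 = 20264763.765
Step 2: v = sqrt(20264763.765) = 4501.6 m/s

4501.6


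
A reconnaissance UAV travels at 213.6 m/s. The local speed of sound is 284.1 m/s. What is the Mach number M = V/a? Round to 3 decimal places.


Step 1: M = V / a = 213.6 / 284.1
Step 2: M = 0.752

0.752


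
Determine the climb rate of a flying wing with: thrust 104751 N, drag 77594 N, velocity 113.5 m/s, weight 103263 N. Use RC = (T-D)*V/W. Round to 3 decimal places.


Step 1: Excess thrust = T - D = 104751 - 77594 = 27157 N
Step 2: Excess power = 27157 * 113.5 = 3082319.5 W
Step 3: RC = 3082319.5 / 103263 = 29.849 m/s

29.849


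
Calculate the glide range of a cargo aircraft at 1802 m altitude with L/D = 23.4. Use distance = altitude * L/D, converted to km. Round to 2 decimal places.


Step 1: Glide distance = altitude * L/D = 1802 * 23.4 = 42166.8 m
Step 2: Convert to km: 42166.8 / 1000 = 42.17 km

42.17


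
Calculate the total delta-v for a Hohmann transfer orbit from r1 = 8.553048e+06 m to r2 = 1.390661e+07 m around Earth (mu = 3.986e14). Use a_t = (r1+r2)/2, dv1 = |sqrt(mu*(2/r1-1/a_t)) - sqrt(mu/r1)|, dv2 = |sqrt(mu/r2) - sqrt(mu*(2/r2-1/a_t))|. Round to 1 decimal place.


Step 1: Transfer semi-major axis a_t = (8.553048e+06 + 1.390661e+07) / 2 = 1.122983e+07 m
Step 2: v1 (circular at r1) = sqrt(mu/r1) = 6826.66 m/s
Step 3: v_t1 = sqrt(mu*(2/r1 - 1/a_t)) = 7596.83 m/s
Step 4: dv1 = |7596.83 - 6826.66| = 770.17 m/s
Step 5: v2 (circular at r2) = 5353.75 m/s, v_t2 = 4672.31 m/s
Step 6: dv2 = |5353.75 - 4672.31| = 681.44 m/s
Step 7: Total delta-v = 770.17 + 681.44 = 1451.6 m/s

1451.6


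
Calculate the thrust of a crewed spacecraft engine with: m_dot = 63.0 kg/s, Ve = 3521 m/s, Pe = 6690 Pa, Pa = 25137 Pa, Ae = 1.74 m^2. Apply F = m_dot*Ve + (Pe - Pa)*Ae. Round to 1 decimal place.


Step 1: Momentum thrust = m_dot * Ve = 63.0 * 3521 = 221823.0 N
Step 2: Pressure thrust = (Pe - Pa) * Ae = (6690 - 25137) * 1.74 = -32097.78 N
Step 3: Total thrust F = 221823.0 + -32097.78 = 189725.2 N

189725.2


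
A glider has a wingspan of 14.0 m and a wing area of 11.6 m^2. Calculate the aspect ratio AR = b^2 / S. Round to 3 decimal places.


Step 1: b^2 = 14.0^2 = 196.0
Step 2: AR = 196.0 / 11.6 = 16.897

16.897


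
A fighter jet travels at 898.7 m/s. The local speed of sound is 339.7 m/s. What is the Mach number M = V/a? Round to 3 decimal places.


Step 1: M = V / a = 898.7 / 339.7
Step 2: M = 2.646

2.646


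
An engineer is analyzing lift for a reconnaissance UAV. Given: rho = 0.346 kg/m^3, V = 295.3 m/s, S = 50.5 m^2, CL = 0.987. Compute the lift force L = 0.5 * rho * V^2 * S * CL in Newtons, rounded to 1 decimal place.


Step 1: Calculate dynamic pressure q = 0.5 * 0.346 * 295.3^2 = 0.5 * 0.346 * 87202.09 = 15085.9616 Pa
Step 2: Multiply by wing area and lift coefficient: L = 15085.9616 * 50.5 * 0.987
Step 3: L = 761841.0593 * 0.987 = 751937.1 N

751937.1


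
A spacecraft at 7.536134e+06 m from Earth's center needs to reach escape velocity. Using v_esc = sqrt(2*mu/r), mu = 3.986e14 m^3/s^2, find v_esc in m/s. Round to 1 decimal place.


Step 1: 2*mu/r = 2 * 3.986e14 / 7.536134e+06 = 105783681.6596
Step 2: v_esc = sqrt(105783681.6596) = 10285.1 m/s

10285.1


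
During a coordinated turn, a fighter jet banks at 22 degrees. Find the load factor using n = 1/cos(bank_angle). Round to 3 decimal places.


Step 1: Convert 22 degrees to radians = 0.383972
Step 2: cos(22 deg) = 0.927184
Step 3: n = 1 / 0.927184 = 1.079

1.079


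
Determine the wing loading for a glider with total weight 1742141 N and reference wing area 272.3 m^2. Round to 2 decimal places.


Step 1: Wing loading = W / S = 1742141 / 272.3
Step 2: Wing loading = 6397.87 N/m^2

6397.87


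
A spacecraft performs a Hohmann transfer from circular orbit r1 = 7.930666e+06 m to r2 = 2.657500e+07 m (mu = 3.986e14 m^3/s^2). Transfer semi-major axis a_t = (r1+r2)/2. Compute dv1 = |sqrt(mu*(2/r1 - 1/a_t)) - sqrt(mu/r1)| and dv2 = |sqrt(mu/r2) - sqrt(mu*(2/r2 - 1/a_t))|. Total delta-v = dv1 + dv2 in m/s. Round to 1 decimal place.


Step 1: Transfer semi-major axis a_t = (7.930666e+06 + 2.657500e+07) / 2 = 1.725283e+07 m
Step 2: v1 (circular at r1) = sqrt(mu/r1) = 7089.47 m/s
Step 3: v_t1 = sqrt(mu*(2/r1 - 1/a_t)) = 8798.74 m/s
Step 4: dv1 = |8798.74 - 7089.47| = 1709.26 m/s
Step 5: v2 (circular at r2) = 3872.86 m/s, v_t2 = 2625.77 m/s
Step 6: dv2 = |3872.86 - 2625.77| = 1247.09 m/s
Step 7: Total delta-v = 1709.26 + 1247.09 = 2956.4 m/s

2956.4


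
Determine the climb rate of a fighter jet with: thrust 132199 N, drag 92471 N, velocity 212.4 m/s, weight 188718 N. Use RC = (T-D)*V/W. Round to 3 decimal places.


Step 1: Excess thrust = T - D = 132199 - 92471 = 39728 N
Step 2: Excess power = 39728 * 212.4 = 8438227.2 W
Step 3: RC = 8438227.2 / 188718 = 44.713 m/s

44.713


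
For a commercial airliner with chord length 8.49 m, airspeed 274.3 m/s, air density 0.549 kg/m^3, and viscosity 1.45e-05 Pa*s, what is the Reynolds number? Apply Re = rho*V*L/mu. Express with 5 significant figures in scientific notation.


Step 1: Numerator = rho * V * L = 0.549 * 274.3 * 8.49 = 1278.515043
Step 2: Re = 1278.515043 / 1.45e-05
Step 3: Re = 8.8173e+07

8.8173e+07


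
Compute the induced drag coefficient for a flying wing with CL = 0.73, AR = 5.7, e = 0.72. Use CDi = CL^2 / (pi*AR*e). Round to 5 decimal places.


Step 1: CL^2 = 0.73^2 = 0.5329
Step 2: pi * AR * e = 3.14159 * 5.7 * 0.72 = 12.893096
Step 3: CDi = 0.5329 / 12.893096 = 0.04133

0.04133


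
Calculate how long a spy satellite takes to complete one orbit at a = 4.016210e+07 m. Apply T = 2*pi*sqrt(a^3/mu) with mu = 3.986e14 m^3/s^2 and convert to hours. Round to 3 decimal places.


Step 1: a^3 / mu = 6.478124e+22 / 3.986e14 = 1.625219e+08
Step 2: sqrt(1.625219e+08) = 12748.4085 s
Step 3: T = 2*pi * 12748.4085 = 80100.61 s
Step 4: T in hours = 80100.61 / 3600 = 22.250 hours

22.250


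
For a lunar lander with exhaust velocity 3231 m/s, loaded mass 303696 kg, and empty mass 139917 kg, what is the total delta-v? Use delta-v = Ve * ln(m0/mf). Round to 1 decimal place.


Step 1: Mass ratio m0/mf = 303696 / 139917 = 2.170544
Step 2: ln(2.170544) = 0.774978
Step 3: delta-v = 3231 * 0.774978 = 2504.0 m/s

2504.0


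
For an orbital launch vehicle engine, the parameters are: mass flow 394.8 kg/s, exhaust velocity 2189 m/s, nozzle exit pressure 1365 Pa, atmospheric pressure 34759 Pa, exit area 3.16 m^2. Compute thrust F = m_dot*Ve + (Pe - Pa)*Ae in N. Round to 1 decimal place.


Step 1: Momentum thrust = m_dot * Ve = 394.8 * 2189 = 864217.2 N
Step 2: Pressure thrust = (Pe - Pa) * Ae = (1365 - 34759) * 3.16 = -105525.04 N
Step 3: Total thrust F = 864217.2 + -105525.04 = 758692.2 N

758692.2


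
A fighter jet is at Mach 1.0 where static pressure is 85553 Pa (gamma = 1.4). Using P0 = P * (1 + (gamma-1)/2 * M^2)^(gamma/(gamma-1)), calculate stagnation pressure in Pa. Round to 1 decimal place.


Step 1: (gamma-1)/2 * M^2 = 0.2 * 1.0 = 0.2
Step 2: 1 + 0.2 = 1.2
Step 3: Exponent gamma/(gamma-1) = 3.5
Step 4: P0 = 85553 * 1.2^3.5 = 161945.8 Pa

161945.8


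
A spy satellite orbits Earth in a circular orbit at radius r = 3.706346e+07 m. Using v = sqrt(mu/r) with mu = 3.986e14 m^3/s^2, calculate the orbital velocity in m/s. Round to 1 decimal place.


Step 1: mu / r = 3.986e14 / 3.706346e+07 = 10754527.505
Step 2: v = sqrt(10754527.505) = 3279.4 m/s

3279.4


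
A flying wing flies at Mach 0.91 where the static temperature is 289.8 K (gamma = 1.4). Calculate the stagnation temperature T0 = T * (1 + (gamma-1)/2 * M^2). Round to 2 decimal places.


Step 1: (gamma-1)/2 = 0.2
Step 2: M^2 = 0.8281
Step 3: 1 + 0.2 * 0.8281 = 1.16562
Step 4: T0 = 289.8 * 1.16562 = 337.80 K

337.80


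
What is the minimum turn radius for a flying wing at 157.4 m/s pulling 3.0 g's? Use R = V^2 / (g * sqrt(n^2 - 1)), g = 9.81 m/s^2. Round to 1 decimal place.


Step 1: V^2 = 157.4^2 = 24774.76
Step 2: n^2 - 1 = 3.0^2 - 1 = 8.0
Step 3: sqrt(8.0) = 2.828427
Step 4: R = 24774.76 / (9.81 * 2.828427) = 892.9 m

892.9


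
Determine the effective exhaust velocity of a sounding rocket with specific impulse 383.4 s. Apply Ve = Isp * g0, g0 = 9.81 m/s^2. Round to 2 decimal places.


Step 1: Ve = Isp * g0 = 383.4 * 9.81
Step 2: Ve = 3761.15 m/s

3761.15


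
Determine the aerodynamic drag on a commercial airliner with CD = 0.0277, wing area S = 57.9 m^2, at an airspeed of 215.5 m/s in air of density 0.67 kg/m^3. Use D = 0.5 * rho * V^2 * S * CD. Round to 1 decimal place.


Step 1: Dynamic pressure q = 0.5 * 0.67 * 215.5^2 = 15557.4838 Pa
Step 2: Drag D = q * S * CD = 15557.4838 * 57.9 * 0.0277
Step 3: D = 24951.6 N

24951.6


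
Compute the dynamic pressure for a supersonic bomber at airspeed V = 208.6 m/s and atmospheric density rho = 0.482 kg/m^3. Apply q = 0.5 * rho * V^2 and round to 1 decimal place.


Step 1: V^2 = 208.6^2 = 43513.96
Step 2: q = 0.5 * 0.482 * 43513.96
Step 3: q = 10486.9 Pa

10486.9


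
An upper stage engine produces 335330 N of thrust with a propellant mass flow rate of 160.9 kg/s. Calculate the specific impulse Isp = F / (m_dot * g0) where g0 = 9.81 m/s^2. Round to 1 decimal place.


Step 1: m_dot * g0 = 160.9 * 9.81 = 1578.43
Step 2: Isp = 335330 / 1578.43 = 212.4 s

212.4


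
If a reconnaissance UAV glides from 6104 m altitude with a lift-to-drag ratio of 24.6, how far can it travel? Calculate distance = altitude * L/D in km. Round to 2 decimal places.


Step 1: Glide distance = altitude * L/D = 6104 * 24.6 = 150158.4 m
Step 2: Convert to km: 150158.4 / 1000 = 150.16 km

150.16


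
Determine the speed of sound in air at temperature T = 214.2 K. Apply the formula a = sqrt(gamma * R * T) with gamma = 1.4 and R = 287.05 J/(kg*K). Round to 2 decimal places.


Step 1: gamma * R * T = 1.4 * 287.05 * 214.2 = 86080.554
Step 2: a = sqrt(86080.554) = 293.39 m/s

293.39


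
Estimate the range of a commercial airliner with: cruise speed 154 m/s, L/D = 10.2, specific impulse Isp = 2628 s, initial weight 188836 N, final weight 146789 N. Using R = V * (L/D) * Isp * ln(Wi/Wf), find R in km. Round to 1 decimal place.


Step 1: Coefficient = V * (L/D) * Isp = 154 * 10.2 * 2628 = 4128062.4 m
Step 2: Wi/Wf = 188836 / 146789 = 1.286445
Step 3: ln(1.286445) = 0.251883
Step 4: R = 4128062.4 * 0.251883 = 1039787.6 m = 1039.8 km

1039.8


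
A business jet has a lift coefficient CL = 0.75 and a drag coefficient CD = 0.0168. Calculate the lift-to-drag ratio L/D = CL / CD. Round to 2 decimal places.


Step 1: L/D = CL / CD = 0.75 / 0.0168
Step 2: L/D = 44.64

44.64


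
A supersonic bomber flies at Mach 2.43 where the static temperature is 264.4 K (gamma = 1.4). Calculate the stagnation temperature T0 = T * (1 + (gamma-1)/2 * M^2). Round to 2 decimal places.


Step 1: (gamma-1)/2 = 0.2
Step 2: M^2 = 5.9049
Step 3: 1 + 0.2 * 5.9049 = 2.18098
Step 4: T0 = 264.4 * 2.18098 = 576.65 K

576.65


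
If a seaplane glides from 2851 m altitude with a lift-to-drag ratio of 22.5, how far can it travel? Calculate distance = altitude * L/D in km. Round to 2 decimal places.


Step 1: Glide distance = altitude * L/D = 2851 * 22.5 = 64147.5 m
Step 2: Convert to km: 64147.5 / 1000 = 64.15 km

64.15


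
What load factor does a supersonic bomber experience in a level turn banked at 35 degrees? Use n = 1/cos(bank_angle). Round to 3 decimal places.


Step 1: Convert 35 degrees to radians = 0.610865
Step 2: cos(35 deg) = 0.819152
Step 3: n = 1 / 0.819152 = 1.221

1.221


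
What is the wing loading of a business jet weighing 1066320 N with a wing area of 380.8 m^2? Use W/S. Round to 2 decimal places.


Step 1: Wing loading = W / S = 1066320 / 380.8
Step 2: Wing loading = 2800.21 N/m^2

2800.21


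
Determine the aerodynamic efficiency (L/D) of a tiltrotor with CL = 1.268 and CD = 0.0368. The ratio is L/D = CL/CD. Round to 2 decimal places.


Step 1: L/D = CL / CD = 1.268 / 0.0368
Step 2: L/D = 34.46

34.46


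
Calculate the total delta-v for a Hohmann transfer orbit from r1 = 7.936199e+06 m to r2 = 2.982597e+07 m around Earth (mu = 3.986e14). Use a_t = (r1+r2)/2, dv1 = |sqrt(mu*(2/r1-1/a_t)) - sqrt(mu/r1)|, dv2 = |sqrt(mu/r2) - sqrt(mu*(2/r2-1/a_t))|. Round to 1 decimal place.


Step 1: Transfer semi-major axis a_t = (7.936199e+06 + 2.982597e+07) / 2 = 1.888108e+07 m
Step 2: v1 (circular at r1) = sqrt(mu/r1) = 7087.0 m/s
Step 3: v_t1 = sqrt(mu*(2/r1 - 1/a_t)) = 8907.3 m/s
Step 4: dv1 = |8907.3 - 7087.0| = 1820.3 m/s
Step 5: v2 (circular at r2) = 3655.71 m/s, v_t2 = 2370.09 m/s
Step 6: dv2 = |3655.71 - 2370.09| = 1285.62 m/s
Step 7: Total delta-v = 1820.3 + 1285.62 = 3105.9 m/s

3105.9


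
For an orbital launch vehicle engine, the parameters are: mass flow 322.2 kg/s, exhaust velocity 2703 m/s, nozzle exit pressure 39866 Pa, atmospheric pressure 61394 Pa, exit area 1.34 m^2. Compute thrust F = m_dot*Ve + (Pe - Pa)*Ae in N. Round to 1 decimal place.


Step 1: Momentum thrust = m_dot * Ve = 322.2 * 2703 = 870906.6 N
Step 2: Pressure thrust = (Pe - Pa) * Ae = (39866 - 61394) * 1.34 = -28847.52 N
Step 3: Total thrust F = 870906.6 + -28847.52 = 842059.1 N

842059.1


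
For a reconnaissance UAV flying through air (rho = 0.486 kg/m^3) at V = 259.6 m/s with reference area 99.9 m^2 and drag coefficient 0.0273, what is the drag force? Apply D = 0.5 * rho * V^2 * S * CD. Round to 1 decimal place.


Step 1: Dynamic pressure q = 0.5 * 0.486 * 259.6^2 = 16376.2949 Pa
Step 2: Drag D = q * S * CD = 16376.2949 * 99.9 * 0.0273
Step 3: D = 44662.6 N

44662.6


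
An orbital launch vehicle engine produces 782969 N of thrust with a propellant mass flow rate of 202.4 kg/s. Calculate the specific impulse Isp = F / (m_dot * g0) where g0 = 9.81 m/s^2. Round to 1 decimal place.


Step 1: m_dot * g0 = 202.4 * 9.81 = 1985.54
Step 2: Isp = 782969 / 1985.54 = 394.3 s

394.3


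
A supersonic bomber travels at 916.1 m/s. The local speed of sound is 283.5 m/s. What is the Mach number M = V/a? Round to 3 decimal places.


Step 1: M = V / a = 916.1 / 283.5
Step 2: M = 3.231

3.231


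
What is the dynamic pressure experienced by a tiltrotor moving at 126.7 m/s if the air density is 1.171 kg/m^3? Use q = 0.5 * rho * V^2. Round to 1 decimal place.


Step 1: V^2 = 126.7^2 = 16052.89
Step 2: q = 0.5 * 1.171 * 16052.89
Step 3: q = 9399.0 Pa

9399.0


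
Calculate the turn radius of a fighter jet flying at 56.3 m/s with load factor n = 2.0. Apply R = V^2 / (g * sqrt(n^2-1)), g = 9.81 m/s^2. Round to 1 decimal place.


Step 1: V^2 = 56.3^2 = 3169.69
Step 2: n^2 - 1 = 2.0^2 - 1 = 3.0
Step 3: sqrt(3.0) = 1.732051
Step 4: R = 3169.69 / (9.81 * 1.732051) = 186.5 m

186.5


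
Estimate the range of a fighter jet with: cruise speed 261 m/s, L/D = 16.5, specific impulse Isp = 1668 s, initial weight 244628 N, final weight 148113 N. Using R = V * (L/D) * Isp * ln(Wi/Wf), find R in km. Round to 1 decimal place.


Step 1: Coefficient = V * (L/D) * Isp = 261 * 16.5 * 1668 = 7183242.0 m
Step 2: Wi/Wf = 244628 / 148113 = 1.651631
Step 3: ln(1.651631) = 0.501763
Step 4: R = 7183242.0 * 0.501763 = 3604286.4 m = 3604.3 km

3604.3


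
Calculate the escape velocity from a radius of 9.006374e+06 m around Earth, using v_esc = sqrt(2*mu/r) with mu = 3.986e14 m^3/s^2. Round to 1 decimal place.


Step 1: 2*mu/r = 2 * 3.986e14 / 9.006374e+06 = 88515089.4244
Step 2: v_esc = sqrt(88515089.4244) = 9408.2 m/s

9408.2


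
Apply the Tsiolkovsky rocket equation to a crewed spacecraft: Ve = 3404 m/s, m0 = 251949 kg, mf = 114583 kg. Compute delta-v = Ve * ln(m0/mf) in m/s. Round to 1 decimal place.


Step 1: Mass ratio m0/mf = 251949 / 114583 = 2.198834
Step 2: ln(2.198834) = 0.787927
Step 3: delta-v = 3404 * 0.787927 = 2682.1 m/s

2682.1


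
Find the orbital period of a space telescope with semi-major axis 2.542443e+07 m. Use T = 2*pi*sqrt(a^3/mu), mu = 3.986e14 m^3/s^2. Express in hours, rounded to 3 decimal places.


Step 1: a^3 / mu = 1.643439e+22 / 3.986e14 = 4.123029e+07
Step 2: sqrt(4.123029e+07) = 6421.0816 s
Step 3: T = 2*pi * 6421.0816 = 40344.85 s
Step 4: T in hours = 40344.85 / 3600 = 11.207 hours

11.207


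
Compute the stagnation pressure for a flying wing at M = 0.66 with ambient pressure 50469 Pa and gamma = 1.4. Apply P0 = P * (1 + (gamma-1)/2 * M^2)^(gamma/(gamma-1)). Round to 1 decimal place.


Step 1: (gamma-1)/2 * M^2 = 0.2 * 0.4356 = 0.08712
Step 2: 1 + 0.08712 = 1.08712
Step 3: Exponent gamma/(gamma-1) = 3.5
Step 4: P0 = 50469 * 1.08712^3.5 = 67607.7 Pa

67607.7


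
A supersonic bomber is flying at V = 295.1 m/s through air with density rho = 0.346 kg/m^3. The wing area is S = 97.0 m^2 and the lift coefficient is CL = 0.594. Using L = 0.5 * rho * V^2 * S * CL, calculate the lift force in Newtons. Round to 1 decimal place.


Step 1: Calculate dynamic pressure q = 0.5 * 0.346 * 295.1^2 = 0.5 * 0.346 * 87084.01 = 15065.5337 Pa
Step 2: Multiply by wing area and lift coefficient: L = 15065.5337 * 97.0 * 0.594
Step 3: L = 1461356.7718 * 0.594 = 868045.9 N

868045.9


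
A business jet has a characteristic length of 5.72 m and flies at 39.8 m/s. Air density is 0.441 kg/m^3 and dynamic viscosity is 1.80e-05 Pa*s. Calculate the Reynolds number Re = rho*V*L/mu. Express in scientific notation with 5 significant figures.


Step 1: Numerator = rho * V * L = 0.441 * 39.8 * 5.72 = 100.396296
Step 2: Re = 100.396296 / 1.80e-05
Step 3: Re = 5.5776e+06

5.5776e+06


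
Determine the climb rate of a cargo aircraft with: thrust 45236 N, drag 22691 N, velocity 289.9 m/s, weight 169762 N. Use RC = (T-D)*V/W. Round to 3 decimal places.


Step 1: Excess thrust = T - D = 45236 - 22691 = 22545 N
Step 2: Excess power = 22545 * 289.9 = 6535795.5 W
Step 3: RC = 6535795.5 / 169762 = 38.500 m/s

38.500


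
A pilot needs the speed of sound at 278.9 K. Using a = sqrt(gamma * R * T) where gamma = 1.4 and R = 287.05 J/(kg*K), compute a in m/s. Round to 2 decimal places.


Step 1: gamma * R * T = 1.4 * 287.05 * 278.9 = 112081.543
Step 2: a = sqrt(112081.543) = 334.79 m/s

334.79


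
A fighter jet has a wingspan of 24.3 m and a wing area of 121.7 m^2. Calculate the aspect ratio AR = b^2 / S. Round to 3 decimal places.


Step 1: b^2 = 24.3^2 = 590.49
Step 2: AR = 590.49 / 121.7 = 4.852

4.852


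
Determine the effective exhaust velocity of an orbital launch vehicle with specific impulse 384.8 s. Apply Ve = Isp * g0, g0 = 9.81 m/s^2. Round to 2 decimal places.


Step 1: Ve = Isp * g0 = 384.8 * 9.81
Step 2: Ve = 3774.89 m/s

3774.89


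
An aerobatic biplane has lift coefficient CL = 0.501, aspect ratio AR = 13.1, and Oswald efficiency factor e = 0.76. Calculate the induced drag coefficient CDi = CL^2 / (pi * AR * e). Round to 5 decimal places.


Step 1: CL^2 = 0.501^2 = 0.251001
Step 2: pi * AR * e = 3.14159 * 13.1 * 0.76 = 31.277696
Step 3: CDi = 0.251001 / 31.277696 = 0.00802

0.00802


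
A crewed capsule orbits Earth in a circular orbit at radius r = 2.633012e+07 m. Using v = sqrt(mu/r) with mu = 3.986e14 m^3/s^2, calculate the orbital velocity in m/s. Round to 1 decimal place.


Step 1: mu / r = 3.986e14 / 2.633012e+07 = 15138556.1479
Step 2: v = sqrt(15138556.1479) = 3890.8 m/s

3890.8


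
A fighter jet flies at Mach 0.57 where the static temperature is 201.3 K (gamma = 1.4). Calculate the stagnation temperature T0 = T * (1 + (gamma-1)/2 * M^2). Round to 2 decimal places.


Step 1: (gamma-1)/2 = 0.2
Step 2: M^2 = 0.3249
Step 3: 1 + 0.2 * 0.3249 = 1.06498
Step 4: T0 = 201.3 * 1.06498 = 214.38 K

214.38


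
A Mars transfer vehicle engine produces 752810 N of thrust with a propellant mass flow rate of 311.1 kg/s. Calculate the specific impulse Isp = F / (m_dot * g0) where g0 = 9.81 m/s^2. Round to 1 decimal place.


Step 1: m_dot * g0 = 311.1 * 9.81 = 3051.89
Step 2: Isp = 752810 / 3051.89 = 246.7 s

246.7


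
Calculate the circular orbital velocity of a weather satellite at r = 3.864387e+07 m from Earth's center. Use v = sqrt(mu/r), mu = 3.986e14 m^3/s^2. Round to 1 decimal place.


Step 1: mu / r = 3.986e14 / 3.864387e+07 = 10314701.9178
Step 2: v = sqrt(10314701.9178) = 3211.7 m/s

3211.7


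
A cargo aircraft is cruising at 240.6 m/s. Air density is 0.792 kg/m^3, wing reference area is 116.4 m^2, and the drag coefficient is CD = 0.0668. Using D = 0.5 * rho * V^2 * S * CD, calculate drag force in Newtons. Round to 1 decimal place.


Step 1: Dynamic pressure q = 0.5 * 0.792 * 240.6^2 = 22923.7906 Pa
Step 2: Drag D = q * S * CD = 22923.7906 * 116.4 * 0.0668
Step 3: D = 178244.4 N

178244.4


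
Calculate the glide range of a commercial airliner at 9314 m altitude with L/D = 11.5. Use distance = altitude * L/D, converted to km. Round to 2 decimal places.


Step 1: Glide distance = altitude * L/D = 9314 * 11.5 = 107111.0 m
Step 2: Convert to km: 107111.0 / 1000 = 107.11 km

107.11


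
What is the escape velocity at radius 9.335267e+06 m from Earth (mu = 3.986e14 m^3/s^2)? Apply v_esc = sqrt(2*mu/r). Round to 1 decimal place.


Step 1: 2*mu/r = 2 * 3.986e14 / 9.335267e+06 = 85396593.3701
Step 2: v_esc = sqrt(85396593.3701) = 9241.0 m/s

9241.0


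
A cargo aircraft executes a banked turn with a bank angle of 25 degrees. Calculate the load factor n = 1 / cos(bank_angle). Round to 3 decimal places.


Step 1: Convert 25 degrees to radians = 0.436332
Step 2: cos(25 deg) = 0.906308
Step 3: n = 1 / 0.906308 = 1.103

1.103


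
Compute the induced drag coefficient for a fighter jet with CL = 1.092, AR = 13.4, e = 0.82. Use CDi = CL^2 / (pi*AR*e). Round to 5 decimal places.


Step 1: CL^2 = 1.092^2 = 1.192464
Step 2: pi * AR * e = 3.14159 * 13.4 * 0.82 = 34.51982
Step 3: CDi = 1.192464 / 34.51982 = 0.03454

0.03454


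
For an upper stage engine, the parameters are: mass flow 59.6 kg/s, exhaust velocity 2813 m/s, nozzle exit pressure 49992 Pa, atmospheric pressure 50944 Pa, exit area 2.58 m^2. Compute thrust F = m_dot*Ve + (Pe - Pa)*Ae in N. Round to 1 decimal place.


Step 1: Momentum thrust = m_dot * Ve = 59.6 * 2813 = 167654.8 N
Step 2: Pressure thrust = (Pe - Pa) * Ae = (49992 - 50944) * 2.58 = -2456.16 N
Step 3: Total thrust F = 167654.8 + -2456.16 = 165198.6 N

165198.6


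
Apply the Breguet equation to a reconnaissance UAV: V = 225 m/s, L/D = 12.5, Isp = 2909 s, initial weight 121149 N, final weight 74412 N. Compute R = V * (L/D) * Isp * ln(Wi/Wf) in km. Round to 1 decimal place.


Step 1: Coefficient = V * (L/D) * Isp = 225 * 12.5 * 2909 = 8181562.5 m
Step 2: Wi/Wf = 121149 / 74412 = 1.628084
Step 3: ln(1.628084) = 0.487404
Step 4: R = 8181562.5 * 0.487404 = 3987726.1 m = 3987.7 km

3987.7


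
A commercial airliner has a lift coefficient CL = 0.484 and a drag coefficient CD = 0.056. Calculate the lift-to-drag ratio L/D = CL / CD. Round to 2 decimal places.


Step 1: L/D = CL / CD = 0.484 / 0.056
Step 2: L/D = 8.64

8.64


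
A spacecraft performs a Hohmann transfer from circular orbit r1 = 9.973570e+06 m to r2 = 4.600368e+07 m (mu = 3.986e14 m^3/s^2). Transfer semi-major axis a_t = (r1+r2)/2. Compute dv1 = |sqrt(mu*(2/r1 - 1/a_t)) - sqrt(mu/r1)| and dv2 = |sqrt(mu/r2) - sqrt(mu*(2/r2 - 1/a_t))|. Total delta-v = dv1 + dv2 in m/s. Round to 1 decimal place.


Step 1: Transfer semi-major axis a_t = (9.973570e+06 + 4.600368e+07) / 2 = 2.798862e+07 m
Step 2: v1 (circular at r1) = sqrt(mu/r1) = 6321.84 m/s
Step 3: v_t1 = sqrt(mu*(2/r1 - 1/a_t)) = 8104.92 m/s
Step 4: dv1 = |8104.92 - 6321.84| = 1783.08 m/s
Step 5: v2 (circular at r2) = 2943.56 m/s, v_t2 = 1757.14 m/s
Step 6: dv2 = |2943.56 - 1757.14| = 1186.41 m/s
Step 7: Total delta-v = 1783.08 + 1186.41 = 2969.5 m/s

2969.5


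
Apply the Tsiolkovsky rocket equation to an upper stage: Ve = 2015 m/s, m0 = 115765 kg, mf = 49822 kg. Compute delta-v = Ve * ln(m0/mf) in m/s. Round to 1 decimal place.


Step 1: Mass ratio m0/mf = 115765 / 49822 = 2.323572
Step 2: ln(2.323572) = 0.843106
Step 3: delta-v = 2015 * 0.843106 = 1698.9 m/s

1698.9


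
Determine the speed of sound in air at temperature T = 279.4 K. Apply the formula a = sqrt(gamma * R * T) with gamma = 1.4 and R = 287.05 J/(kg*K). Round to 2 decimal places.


Step 1: gamma * R * T = 1.4 * 287.05 * 279.4 = 112282.478
Step 2: a = sqrt(112282.478) = 335.09 m/s

335.09


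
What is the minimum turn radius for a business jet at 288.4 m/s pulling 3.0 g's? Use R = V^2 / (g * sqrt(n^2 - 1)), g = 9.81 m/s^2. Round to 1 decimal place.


Step 1: V^2 = 288.4^2 = 83174.56
Step 2: n^2 - 1 = 3.0^2 - 1 = 8.0
Step 3: sqrt(8.0) = 2.828427
Step 4: R = 83174.56 / (9.81 * 2.828427) = 2997.6 m

2997.6


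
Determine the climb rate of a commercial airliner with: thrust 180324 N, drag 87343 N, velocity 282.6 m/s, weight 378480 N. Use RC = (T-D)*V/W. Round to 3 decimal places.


Step 1: Excess thrust = T - D = 180324 - 87343 = 92981 N
Step 2: Excess power = 92981 * 282.6 = 26276430.6 W
Step 3: RC = 26276430.6 / 378480 = 69.426 m/s

69.426


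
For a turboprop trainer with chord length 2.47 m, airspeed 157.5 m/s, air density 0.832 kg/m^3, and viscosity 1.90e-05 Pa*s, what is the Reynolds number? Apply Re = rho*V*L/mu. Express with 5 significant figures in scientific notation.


Step 1: Numerator = rho * V * L = 0.832 * 157.5 * 2.47 = 323.6688
Step 2: Re = 323.6688 / 1.90e-05
Step 3: Re = 1.7035e+07

1.7035e+07


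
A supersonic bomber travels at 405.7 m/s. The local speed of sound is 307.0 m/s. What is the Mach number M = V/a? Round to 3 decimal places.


Step 1: M = V / a = 405.7 / 307.0
Step 2: M = 1.321

1.321


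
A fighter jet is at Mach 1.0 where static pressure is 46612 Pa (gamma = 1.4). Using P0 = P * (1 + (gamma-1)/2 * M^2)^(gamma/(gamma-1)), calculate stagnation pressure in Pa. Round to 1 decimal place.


Step 1: (gamma-1)/2 * M^2 = 0.2 * 1.0 = 0.2
Step 2: 1 + 0.2 = 1.2
Step 3: Exponent gamma/(gamma-1) = 3.5
Step 4: P0 = 46612 * 1.2^3.5 = 88233.2 Pa

88233.2


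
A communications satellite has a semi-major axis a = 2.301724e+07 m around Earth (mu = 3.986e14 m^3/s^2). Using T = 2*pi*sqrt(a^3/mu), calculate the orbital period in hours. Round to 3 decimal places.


Step 1: a^3 / mu = 1.219438e+22 / 3.986e14 = 3.059303e+07
Step 2: sqrt(3.059303e+07) = 5531.0963 s
Step 3: T = 2*pi * 5531.0963 = 34752.9 s
Step 4: T in hours = 34752.9 / 3600 = 9.654 hours

9.654


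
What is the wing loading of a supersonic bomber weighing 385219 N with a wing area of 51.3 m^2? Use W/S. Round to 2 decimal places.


Step 1: Wing loading = W / S = 385219 / 51.3
Step 2: Wing loading = 7509.14 N/m^2

7509.14


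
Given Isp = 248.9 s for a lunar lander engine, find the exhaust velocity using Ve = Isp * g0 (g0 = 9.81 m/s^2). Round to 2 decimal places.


Step 1: Ve = Isp * g0 = 248.9 * 9.81
Step 2: Ve = 2441.71 m/s

2441.71


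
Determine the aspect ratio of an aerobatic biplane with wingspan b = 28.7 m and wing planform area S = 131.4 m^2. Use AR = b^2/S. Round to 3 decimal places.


Step 1: b^2 = 28.7^2 = 823.69
Step 2: AR = 823.69 / 131.4 = 6.269

6.269


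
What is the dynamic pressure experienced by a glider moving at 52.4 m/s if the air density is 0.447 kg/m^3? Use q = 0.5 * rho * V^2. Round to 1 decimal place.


Step 1: V^2 = 52.4^2 = 2745.76
Step 2: q = 0.5 * 0.447 * 2745.76
Step 3: q = 613.7 Pa

613.7


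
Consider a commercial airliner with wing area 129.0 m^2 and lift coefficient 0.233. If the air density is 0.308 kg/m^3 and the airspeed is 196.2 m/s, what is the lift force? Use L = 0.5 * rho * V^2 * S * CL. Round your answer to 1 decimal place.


Step 1: Calculate dynamic pressure q = 0.5 * 0.308 * 196.2^2 = 0.5 * 0.308 * 38494.44 = 5928.1438 Pa
Step 2: Multiply by wing area and lift coefficient: L = 5928.1438 * 129.0 * 0.233
Step 3: L = 764730.545 * 0.233 = 178182.2 N

178182.2


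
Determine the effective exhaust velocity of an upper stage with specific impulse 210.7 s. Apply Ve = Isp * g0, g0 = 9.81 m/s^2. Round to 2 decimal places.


Step 1: Ve = Isp * g0 = 210.7 * 9.81
Step 2: Ve = 2066.97 m/s

2066.97


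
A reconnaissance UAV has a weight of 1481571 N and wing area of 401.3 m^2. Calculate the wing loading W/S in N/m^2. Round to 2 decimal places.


Step 1: Wing loading = W / S = 1481571 / 401.3
Step 2: Wing loading = 3691.93 N/m^2

3691.93


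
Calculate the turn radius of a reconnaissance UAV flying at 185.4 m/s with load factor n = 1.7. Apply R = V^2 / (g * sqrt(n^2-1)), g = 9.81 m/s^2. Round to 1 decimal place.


Step 1: V^2 = 185.4^2 = 34373.16
Step 2: n^2 - 1 = 1.7^2 - 1 = 1.89
Step 3: sqrt(1.89) = 1.374773
Step 4: R = 34373.16 / (9.81 * 1.374773) = 2548.7 m

2548.7


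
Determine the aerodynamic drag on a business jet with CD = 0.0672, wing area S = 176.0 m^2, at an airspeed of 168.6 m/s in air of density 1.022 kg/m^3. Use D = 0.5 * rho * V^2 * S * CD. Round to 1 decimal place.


Step 1: Dynamic pressure q = 0.5 * 1.022 * 168.6^2 = 14525.6656 Pa
Step 2: Drag D = q * S * CD = 14525.6656 * 176.0 * 0.0672
Step 3: D = 171798.0 N

171798.0


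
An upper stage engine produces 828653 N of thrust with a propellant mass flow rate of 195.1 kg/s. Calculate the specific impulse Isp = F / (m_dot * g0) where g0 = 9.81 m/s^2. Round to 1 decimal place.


Step 1: m_dot * g0 = 195.1 * 9.81 = 1913.93
Step 2: Isp = 828653 / 1913.93 = 433.0 s

433.0


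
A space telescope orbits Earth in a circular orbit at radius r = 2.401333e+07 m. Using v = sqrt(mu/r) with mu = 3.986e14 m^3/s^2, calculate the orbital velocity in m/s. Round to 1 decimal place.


Step 1: mu / r = 3.986e14 / 2.401333e+07 = 16599113.9088
Step 2: v = sqrt(16599113.9088) = 4074.2 m/s

4074.2


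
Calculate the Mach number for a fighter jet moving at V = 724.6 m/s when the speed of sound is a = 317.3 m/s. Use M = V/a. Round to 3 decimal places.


Step 1: M = V / a = 724.6 / 317.3
Step 2: M = 2.284

2.284


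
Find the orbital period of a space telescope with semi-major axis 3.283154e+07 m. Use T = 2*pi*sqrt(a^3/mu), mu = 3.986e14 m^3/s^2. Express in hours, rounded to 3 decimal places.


Step 1: a^3 / mu = 3.538945e+22 / 3.986e14 = 8.878436e+07
Step 2: sqrt(8.878436e+07) = 9422.5453 s
Step 3: T = 2*pi * 9422.5453 = 59203.6 s
Step 4: T in hours = 59203.6 / 3600 = 16.445 hours

16.445


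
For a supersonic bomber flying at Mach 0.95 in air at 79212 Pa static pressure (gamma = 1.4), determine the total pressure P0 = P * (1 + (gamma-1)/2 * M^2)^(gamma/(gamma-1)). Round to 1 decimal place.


Step 1: (gamma-1)/2 * M^2 = 0.2 * 0.9025 = 0.1805
Step 2: 1 + 0.1805 = 1.1805
Step 3: Exponent gamma/(gamma-1) = 3.5
Step 4: P0 = 79212 * 1.1805^3.5 = 141586.5 Pa

141586.5


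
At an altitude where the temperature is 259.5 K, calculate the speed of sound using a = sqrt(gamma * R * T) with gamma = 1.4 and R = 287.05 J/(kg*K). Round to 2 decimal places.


Step 1: gamma * R * T = 1.4 * 287.05 * 259.5 = 104285.265
Step 2: a = sqrt(104285.265) = 322.93 m/s

322.93


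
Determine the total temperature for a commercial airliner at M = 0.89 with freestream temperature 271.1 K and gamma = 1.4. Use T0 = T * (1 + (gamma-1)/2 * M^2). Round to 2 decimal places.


Step 1: (gamma-1)/2 = 0.2
Step 2: M^2 = 0.7921
Step 3: 1 + 0.2 * 0.7921 = 1.15842
Step 4: T0 = 271.1 * 1.15842 = 314.05 K

314.05


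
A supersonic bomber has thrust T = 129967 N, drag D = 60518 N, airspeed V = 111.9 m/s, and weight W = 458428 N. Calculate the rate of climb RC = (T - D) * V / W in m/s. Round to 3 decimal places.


Step 1: Excess thrust = T - D = 129967 - 60518 = 69449 N
Step 2: Excess power = 69449 * 111.9 = 7771343.1 W
Step 3: RC = 7771343.1 / 458428 = 16.952 m/s

16.952


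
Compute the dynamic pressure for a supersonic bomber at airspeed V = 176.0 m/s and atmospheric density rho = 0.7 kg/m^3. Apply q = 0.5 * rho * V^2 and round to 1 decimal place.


Step 1: V^2 = 176.0^2 = 30976.0
Step 2: q = 0.5 * 0.7 * 30976.0
Step 3: q = 10841.6 Pa

10841.6


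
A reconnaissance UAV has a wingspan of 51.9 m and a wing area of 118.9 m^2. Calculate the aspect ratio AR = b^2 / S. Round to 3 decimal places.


Step 1: b^2 = 51.9^2 = 2693.61
Step 2: AR = 2693.61 / 118.9 = 22.654

22.654


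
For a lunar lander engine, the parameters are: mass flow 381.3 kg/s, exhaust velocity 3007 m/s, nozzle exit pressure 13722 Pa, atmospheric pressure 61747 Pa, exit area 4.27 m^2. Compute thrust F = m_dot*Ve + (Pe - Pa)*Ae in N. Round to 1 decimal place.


Step 1: Momentum thrust = m_dot * Ve = 381.3 * 3007 = 1146569.1 N
Step 2: Pressure thrust = (Pe - Pa) * Ae = (13722 - 61747) * 4.27 = -205066.75 N
Step 3: Total thrust F = 1146569.1 + -205066.75 = 941502.4 N

941502.4


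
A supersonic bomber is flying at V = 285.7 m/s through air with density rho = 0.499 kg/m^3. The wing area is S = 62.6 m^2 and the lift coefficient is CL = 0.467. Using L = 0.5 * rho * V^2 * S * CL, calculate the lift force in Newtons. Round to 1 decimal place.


Step 1: Calculate dynamic pressure q = 0.5 * 0.499 * 285.7^2 = 0.5 * 0.499 * 81624.49 = 20365.3103 Pa
Step 2: Multiply by wing area and lift coefficient: L = 20365.3103 * 62.6 * 0.467
Step 3: L = 1274868.422 * 0.467 = 595363.6 N

595363.6


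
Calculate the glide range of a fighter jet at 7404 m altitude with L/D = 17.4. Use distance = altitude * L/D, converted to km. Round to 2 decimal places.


Step 1: Glide distance = altitude * L/D = 7404 * 17.4 = 128829.6 m
Step 2: Convert to km: 128829.6 / 1000 = 128.83 km

128.83


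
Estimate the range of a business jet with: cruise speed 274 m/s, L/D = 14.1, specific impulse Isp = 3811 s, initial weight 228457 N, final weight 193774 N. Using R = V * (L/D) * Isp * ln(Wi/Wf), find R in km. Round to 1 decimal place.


Step 1: Coefficient = V * (L/D) * Isp = 274 * 14.1 * 3811 = 14723417.4 m
Step 2: Wi/Wf = 228457 / 193774 = 1.178987
Step 3: ln(1.178987) = 0.164655
Step 4: R = 14723417.4 * 0.164655 = 2424291.3 m = 2424.3 km

2424.3


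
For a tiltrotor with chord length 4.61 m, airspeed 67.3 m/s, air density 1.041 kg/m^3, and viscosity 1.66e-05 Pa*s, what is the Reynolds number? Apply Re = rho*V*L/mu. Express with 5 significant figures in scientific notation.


Step 1: Numerator = rho * V * L = 1.041 * 67.3 * 4.61 = 322.973373
Step 2: Re = 322.973373 / 1.66e-05
Step 3: Re = 1.9456e+07

1.9456e+07


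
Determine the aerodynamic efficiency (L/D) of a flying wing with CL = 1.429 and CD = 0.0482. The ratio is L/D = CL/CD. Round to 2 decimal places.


Step 1: L/D = CL / CD = 1.429 / 0.0482
Step 2: L/D = 29.65

29.65


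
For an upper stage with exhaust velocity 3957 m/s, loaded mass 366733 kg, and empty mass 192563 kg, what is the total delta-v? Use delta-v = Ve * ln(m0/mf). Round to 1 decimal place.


Step 1: Mass ratio m0/mf = 366733 / 192563 = 1.904483
Step 2: ln(1.904483) = 0.644211
Step 3: delta-v = 3957 * 0.644211 = 2549.1 m/s

2549.1


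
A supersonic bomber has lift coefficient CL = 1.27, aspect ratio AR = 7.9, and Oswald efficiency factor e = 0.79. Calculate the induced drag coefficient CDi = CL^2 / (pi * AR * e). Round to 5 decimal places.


Step 1: CL^2 = 1.27^2 = 1.6129
Step 2: pi * AR * e = 3.14159 * 7.9 * 0.79 = 19.60668
Step 3: CDi = 1.6129 / 19.60668 = 0.08226

0.08226


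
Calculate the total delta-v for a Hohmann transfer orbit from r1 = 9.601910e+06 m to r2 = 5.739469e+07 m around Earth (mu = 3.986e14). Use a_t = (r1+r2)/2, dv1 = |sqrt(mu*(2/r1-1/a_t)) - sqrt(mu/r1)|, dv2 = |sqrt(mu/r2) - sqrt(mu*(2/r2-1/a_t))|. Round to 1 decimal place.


Step 1: Transfer semi-major axis a_t = (9.601910e+06 + 5.739469e+07) / 2 = 3.349830e+07 m
Step 2: v1 (circular at r1) = sqrt(mu/r1) = 6443.03 m/s
Step 3: v_t1 = sqrt(mu*(2/r1 - 1/a_t)) = 8433.63 m/s
Step 4: dv1 = |8433.63 - 6443.03| = 1990.6 m/s
Step 5: v2 (circular at r2) = 2635.32 m/s, v_t2 = 1410.91 m/s
Step 6: dv2 = |2635.32 - 1410.91| = 1224.4 m/s
Step 7: Total delta-v = 1990.6 + 1224.4 = 3215.0 m/s

3215.0


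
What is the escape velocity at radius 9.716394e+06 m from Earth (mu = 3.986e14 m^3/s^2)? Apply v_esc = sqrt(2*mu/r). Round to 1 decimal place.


Step 1: 2*mu/r = 2 * 3.986e14 / 9.716394e+06 = 82046899.2921
Step 2: v_esc = sqrt(82046899.2921) = 9058.0 m/s

9058.0


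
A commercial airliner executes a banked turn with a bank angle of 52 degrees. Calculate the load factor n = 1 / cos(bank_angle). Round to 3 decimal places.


Step 1: Convert 52 degrees to radians = 0.907571
Step 2: cos(52 deg) = 0.615661
Step 3: n = 1 / 0.615661 = 1.624

1.624


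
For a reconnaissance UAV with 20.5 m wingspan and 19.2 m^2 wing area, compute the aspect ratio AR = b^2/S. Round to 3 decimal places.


Step 1: b^2 = 20.5^2 = 420.25
Step 2: AR = 420.25 / 19.2 = 21.888

21.888


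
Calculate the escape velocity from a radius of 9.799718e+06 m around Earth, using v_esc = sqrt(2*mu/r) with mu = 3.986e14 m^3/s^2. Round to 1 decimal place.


Step 1: 2*mu/r = 2 * 3.986e14 / 9.799718e+06 = 81349279.6425
Step 2: v_esc = sqrt(81349279.6425) = 9019.4 m/s

9019.4


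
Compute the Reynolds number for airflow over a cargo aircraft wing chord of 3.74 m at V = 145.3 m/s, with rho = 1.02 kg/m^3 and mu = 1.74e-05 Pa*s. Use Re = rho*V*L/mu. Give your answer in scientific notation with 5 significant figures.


Step 1: Numerator = rho * V * L = 1.02 * 145.3 * 3.74 = 554.29044
Step 2: Re = 554.29044 / 1.74e-05
Step 3: Re = 3.1856e+07

3.1856e+07


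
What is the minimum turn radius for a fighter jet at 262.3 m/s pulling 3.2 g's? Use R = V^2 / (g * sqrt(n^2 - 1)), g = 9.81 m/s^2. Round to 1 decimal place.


Step 1: V^2 = 262.3^2 = 68801.29
Step 2: n^2 - 1 = 3.2^2 - 1 = 9.24
Step 3: sqrt(9.24) = 3.039737
Step 4: R = 68801.29 / (9.81 * 3.039737) = 2307.2 m

2307.2


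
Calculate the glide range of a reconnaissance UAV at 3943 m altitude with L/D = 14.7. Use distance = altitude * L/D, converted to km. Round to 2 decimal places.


Step 1: Glide distance = altitude * L/D = 3943 * 14.7 = 57962.1 m
Step 2: Convert to km: 57962.1 / 1000 = 57.96 km

57.96


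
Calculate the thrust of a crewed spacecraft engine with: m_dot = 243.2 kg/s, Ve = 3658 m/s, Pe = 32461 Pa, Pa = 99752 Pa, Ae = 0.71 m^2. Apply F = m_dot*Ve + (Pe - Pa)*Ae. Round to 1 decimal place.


Step 1: Momentum thrust = m_dot * Ve = 243.2 * 3658 = 889625.6 N
Step 2: Pressure thrust = (Pe - Pa) * Ae = (32461 - 99752) * 0.71 = -47776.61 N
Step 3: Total thrust F = 889625.6 + -47776.61 = 841849.0 N

841849.0


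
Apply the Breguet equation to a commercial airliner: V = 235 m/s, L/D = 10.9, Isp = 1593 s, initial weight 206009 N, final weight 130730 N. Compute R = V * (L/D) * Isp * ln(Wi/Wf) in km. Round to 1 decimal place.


Step 1: Coefficient = V * (L/D) * Isp = 235 * 10.9 * 1593 = 4080469.5 m
Step 2: Wi/Wf = 206009 / 130730 = 1.575836
Step 3: ln(1.575836) = 0.454786
Step 4: R = 4080469.5 * 0.454786 = 1855739.3 m = 1855.7 km

1855.7


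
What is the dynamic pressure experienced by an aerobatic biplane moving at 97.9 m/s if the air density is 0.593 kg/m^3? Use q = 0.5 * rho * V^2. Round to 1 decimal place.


Step 1: V^2 = 97.9^2 = 9584.41
Step 2: q = 0.5 * 0.593 * 9584.41
Step 3: q = 2841.8 Pa

2841.8


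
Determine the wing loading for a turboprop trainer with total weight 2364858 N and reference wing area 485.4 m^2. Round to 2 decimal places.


Step 1: Wing loading = W / S = 2364858 / 485.4
Step 2: Wing loading = 4871.98 N/m^2

4871.98


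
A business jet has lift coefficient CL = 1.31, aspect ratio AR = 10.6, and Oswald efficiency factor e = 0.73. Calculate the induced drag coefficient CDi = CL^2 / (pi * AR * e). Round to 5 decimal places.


Step 1: CL^2 = 1.31^2 = 1.7161
Step 2: pi * AR * e = 3.14159 * 10.6 * 0.73 = 24.309644
Step 3: CDi = 1.7161 / 24.309644 = 0.07059

0.07059
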